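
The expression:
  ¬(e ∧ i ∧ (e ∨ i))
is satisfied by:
  {e: False, i: False}
  {i: True, e: False}
  {e: True, i: False}


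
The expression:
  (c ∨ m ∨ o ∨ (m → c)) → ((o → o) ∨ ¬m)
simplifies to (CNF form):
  True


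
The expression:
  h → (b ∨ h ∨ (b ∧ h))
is always true.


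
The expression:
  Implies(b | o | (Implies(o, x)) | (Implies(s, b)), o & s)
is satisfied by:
  {s: True, o: True}


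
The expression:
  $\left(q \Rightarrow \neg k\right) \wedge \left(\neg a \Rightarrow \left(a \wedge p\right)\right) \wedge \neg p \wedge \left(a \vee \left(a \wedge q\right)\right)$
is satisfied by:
  {a: True, p: False, k: False, q: False}
  {a: True, q: True, p: False, k: False}
  {a: True, k: True, p: False, q: False}


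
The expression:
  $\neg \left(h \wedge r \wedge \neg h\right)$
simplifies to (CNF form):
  $\text{True}$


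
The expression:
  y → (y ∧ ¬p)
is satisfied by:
  {p: False, y: False}
  {y: True, p: False}
  {p: True, y: False}


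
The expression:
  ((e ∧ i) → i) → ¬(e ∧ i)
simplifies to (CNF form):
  ¬e ∨ ¬i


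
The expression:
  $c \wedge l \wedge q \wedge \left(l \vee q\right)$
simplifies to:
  $c \wedge l \wedge q$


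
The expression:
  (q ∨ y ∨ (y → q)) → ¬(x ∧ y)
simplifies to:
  ¬x ∨ ¬y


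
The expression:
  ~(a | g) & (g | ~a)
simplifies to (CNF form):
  ~a & ~g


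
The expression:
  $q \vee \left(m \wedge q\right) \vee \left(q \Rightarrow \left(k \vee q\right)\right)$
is always true.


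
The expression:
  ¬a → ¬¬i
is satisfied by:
  {i: True, a: True}
  {i: True, a: False}
  {a: True, i: False}


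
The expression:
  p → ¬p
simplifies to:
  ¬p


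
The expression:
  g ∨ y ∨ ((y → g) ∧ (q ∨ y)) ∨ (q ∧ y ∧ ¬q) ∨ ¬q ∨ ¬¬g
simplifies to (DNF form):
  True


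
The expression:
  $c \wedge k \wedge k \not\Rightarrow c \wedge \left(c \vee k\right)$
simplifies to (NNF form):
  $\text{False}$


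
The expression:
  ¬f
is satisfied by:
  {f: False}


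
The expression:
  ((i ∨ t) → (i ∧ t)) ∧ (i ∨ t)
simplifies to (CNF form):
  i ∧ t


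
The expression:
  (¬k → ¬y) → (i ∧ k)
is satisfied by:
  {y: True, i: True, k: False}
  {y: True, i: False, k: False}
  {y: True, k: True, i: True}
  {k: True, i: True, y: False}


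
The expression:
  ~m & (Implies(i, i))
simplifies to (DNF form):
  ~m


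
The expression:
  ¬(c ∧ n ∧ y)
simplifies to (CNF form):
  ¬c ∨ ¬n ∨ ¬y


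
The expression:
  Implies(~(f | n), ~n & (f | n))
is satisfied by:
  {n: True, f: True}
  {n: True, f: False}
  {f: True, n: False}


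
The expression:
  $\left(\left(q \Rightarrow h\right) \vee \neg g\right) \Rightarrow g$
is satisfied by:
  {g: True}


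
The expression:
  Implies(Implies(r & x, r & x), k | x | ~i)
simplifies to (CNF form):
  k | x | ~i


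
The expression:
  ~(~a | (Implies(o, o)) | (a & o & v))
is never true.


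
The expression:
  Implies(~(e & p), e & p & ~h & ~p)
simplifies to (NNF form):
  e & p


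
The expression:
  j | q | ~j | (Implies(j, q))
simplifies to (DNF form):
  True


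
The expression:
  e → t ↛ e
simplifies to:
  ¬e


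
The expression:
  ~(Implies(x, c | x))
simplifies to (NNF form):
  False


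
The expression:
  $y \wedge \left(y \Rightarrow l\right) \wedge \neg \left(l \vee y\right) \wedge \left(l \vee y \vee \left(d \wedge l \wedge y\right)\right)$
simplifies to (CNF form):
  $\text{False}$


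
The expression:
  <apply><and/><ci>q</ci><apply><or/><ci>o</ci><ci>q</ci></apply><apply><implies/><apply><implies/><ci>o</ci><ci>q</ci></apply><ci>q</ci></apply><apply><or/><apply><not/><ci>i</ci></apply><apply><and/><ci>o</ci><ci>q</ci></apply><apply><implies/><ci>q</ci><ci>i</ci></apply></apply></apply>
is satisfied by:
  {q: True}


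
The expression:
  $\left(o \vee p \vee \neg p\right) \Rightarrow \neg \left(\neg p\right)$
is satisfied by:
  {p: True}


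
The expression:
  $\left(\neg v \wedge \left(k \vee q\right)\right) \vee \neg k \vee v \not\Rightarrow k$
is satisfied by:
  {k: False, v: False}
  {v: True, k: False}
  {k: True, v: False}


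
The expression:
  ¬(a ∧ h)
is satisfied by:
  {h: False, a: False}
  {a: True, h: False}
  {h: True, a: False}


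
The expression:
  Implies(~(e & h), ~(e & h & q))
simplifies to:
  True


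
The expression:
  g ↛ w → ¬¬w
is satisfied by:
  {w: True, g: False}
  {g: False, w: False}
  {g: True, w: True}


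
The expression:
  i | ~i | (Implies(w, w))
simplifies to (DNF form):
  True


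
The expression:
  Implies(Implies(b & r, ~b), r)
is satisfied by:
  {r: True}


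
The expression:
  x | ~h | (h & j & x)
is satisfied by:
  {x: True, h: False}
  {h: False, x: False}
  {h: True, x: True}


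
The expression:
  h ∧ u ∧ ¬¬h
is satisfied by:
  {h: True, u: True}


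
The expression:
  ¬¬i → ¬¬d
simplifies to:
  d ∨ ¬i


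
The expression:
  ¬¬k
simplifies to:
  k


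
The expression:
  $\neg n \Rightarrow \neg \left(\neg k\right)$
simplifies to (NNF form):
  $k \vee n$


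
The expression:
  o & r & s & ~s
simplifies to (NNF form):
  False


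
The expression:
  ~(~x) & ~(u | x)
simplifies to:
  False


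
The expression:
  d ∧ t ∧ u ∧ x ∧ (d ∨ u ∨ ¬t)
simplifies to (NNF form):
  d ∧ t ∧ u ∧ x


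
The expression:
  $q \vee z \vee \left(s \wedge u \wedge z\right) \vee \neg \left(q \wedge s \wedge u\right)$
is always true.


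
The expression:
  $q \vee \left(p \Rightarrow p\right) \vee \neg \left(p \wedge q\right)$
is always true.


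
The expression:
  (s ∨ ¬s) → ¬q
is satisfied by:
  {q: False}


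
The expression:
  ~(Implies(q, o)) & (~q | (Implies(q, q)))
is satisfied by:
  {q: True, o: False}


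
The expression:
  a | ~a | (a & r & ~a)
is always true.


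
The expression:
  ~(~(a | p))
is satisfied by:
  {a: True, p: True}
  {a: True, p: False}
  {p: True, a: False}


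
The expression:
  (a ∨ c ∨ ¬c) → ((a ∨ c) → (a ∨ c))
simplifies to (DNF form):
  True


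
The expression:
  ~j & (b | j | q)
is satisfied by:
  {b: True, q: True, j: False}
  {b: True, q: False, j: False}
  {q: True, b: False, j: False}


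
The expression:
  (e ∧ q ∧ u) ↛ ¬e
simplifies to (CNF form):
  e ∧ q ∧ u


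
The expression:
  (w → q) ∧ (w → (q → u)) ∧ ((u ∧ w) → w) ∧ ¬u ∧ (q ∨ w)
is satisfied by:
  {q: True, u: False, w: False}


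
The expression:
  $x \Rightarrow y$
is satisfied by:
  {y: True, x: False}
  {x: False, y: False}
  {x: True, y: True}


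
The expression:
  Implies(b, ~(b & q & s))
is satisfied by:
  {s: False, q: False, b: False}
  {b: True, s: False, q: False}
  {q: True, s: False, b: False}
  {b: True, q: True, s: False}
  {s: True, b: False, q: False}
  {b: True, s: True, q: False}
  {q: True, s: True, b: False}


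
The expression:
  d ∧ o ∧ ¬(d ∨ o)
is never true.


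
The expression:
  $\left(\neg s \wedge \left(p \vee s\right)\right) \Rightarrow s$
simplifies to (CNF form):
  $s \vee \neg p$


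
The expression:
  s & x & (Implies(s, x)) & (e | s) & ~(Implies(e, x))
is never true.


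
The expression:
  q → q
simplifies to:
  True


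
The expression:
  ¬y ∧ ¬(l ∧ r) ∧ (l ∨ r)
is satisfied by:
  {r: True, y: False, l: False}
  {l: True, y: False, r: False}


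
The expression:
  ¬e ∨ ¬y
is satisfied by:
  {e: False, y: False}
  {y: True, e: False}
  {e: True, y: False}


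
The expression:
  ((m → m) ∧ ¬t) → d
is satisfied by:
  {d: True, t: True}
  {d: True, t: False}
  {t: True, d: False}


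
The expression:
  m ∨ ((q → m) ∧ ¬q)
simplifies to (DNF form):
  m ∨ ¬q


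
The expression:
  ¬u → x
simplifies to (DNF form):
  u ∨ x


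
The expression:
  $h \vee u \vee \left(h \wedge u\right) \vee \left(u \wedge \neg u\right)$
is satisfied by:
  {u: True, h: True}
  {u: True, h: False}
  {h: True, u: False}


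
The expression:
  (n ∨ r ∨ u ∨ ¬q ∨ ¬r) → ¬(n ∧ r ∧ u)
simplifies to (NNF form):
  ¬n ∨ ¬r ∨ ¬u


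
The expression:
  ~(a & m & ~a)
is always true.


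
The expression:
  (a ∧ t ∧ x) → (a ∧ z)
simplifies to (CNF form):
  z ∨ ¬a ∨ ¬t ∨ ¬x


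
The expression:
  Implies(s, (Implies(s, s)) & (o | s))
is always true.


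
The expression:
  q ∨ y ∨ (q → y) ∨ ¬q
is always true.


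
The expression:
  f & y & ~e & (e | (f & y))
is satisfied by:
  {f: True, y: True, e: False}


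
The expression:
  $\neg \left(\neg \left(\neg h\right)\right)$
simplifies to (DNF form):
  $\neg h$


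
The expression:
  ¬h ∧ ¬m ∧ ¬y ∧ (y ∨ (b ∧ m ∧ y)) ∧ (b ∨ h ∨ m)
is never true.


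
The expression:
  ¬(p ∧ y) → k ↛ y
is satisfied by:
  {k: True, p: True, y: False}
  {k: True, p: False, y: False}
  {y: True, k: True, p: True}
  {y: True, p: True, k: False}


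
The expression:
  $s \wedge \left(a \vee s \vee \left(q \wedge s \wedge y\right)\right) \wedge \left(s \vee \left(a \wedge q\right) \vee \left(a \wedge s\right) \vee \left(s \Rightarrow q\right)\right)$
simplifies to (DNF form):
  $s$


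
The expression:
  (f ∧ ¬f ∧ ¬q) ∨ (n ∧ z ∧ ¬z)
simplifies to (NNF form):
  False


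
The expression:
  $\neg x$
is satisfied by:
  {x: False}


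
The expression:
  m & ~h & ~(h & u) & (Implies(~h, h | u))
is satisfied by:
  {m: True, u: True, h: False}


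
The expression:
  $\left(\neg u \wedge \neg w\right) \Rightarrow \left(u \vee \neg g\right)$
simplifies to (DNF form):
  $u \vee w \vee \neg g$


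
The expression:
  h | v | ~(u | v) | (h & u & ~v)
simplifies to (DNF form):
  h | v | ~u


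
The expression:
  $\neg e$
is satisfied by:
  {e: False}


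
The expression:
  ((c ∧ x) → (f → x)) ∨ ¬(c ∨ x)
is always true.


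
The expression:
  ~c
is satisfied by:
  {c: False}


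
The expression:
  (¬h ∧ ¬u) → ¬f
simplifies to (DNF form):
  h ∨ u ∨ ¬f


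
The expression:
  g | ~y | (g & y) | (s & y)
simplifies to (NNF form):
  g | s | ~y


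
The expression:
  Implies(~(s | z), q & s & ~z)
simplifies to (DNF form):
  s | z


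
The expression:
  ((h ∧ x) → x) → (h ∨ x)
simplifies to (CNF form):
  h ∨ x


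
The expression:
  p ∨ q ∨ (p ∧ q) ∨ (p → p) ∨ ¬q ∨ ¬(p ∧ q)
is always true.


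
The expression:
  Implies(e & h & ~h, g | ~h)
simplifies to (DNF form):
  True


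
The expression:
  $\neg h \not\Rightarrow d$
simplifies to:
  $\neg d \wedge \neg h$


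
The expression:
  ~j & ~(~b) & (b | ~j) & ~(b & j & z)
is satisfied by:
  {b: True, j: False}


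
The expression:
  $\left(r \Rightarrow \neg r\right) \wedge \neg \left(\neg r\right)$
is never true.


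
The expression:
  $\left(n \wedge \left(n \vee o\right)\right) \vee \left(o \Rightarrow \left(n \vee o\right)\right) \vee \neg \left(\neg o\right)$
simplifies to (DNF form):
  $\text{True}$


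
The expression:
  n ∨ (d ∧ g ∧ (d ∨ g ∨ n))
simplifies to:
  n ∨ (d ∧ g)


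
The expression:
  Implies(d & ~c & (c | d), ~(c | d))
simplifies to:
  c | ~d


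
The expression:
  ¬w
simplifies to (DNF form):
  ¬w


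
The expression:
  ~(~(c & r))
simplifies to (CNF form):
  c & r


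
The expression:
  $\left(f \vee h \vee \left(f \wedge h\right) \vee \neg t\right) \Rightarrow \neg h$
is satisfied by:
  {h: False}


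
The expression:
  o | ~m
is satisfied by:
  {o: True, m: False}
  {m: False, o: False}
  {m: True, o: True}


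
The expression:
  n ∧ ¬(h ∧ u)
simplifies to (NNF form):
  n ∧ (¬h ∨ ¬u)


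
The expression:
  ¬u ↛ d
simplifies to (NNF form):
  ¬d ∧ ¬u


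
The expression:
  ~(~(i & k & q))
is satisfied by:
  {i: True, q: True, k: True}


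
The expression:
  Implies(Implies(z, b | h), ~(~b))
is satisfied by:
  {b: True, z: True, h: False}
  {b: True, h: False, z: False}
  {b: True, z: True, h: True}
  {b: True, h: True, z: False}
  {z: True, h: False, b: False}


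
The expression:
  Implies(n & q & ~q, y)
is always true.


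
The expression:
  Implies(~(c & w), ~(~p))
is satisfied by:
  {c: True, p: True, w: True}
  {c: True, p: True, w: False}
  {p: True, w: True, c: False}
  {p: True, w: False, c: False}
  {c: True, w: True, p: False}


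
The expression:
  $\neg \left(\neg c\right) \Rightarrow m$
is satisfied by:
  {m: True, c: False}
  {c: False, m: False}
  {c: True, m: True}


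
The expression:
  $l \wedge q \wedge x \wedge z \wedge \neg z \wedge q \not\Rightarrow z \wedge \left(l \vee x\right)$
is never true.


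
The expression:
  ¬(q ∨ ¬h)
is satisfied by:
  {h: True, q: False}


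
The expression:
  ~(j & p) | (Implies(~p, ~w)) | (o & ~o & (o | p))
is always true.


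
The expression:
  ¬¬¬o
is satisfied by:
  {o: False}


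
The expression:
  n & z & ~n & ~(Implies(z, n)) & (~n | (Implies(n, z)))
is never true.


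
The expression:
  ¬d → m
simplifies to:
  d ∨ m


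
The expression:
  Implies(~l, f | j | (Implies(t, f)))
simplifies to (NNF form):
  f | j | l | ~t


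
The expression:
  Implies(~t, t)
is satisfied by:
  {t: True}


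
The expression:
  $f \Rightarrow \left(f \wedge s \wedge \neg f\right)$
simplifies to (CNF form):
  $\neg f$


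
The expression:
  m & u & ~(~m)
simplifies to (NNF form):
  m & u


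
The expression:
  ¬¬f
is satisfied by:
  {f: True}


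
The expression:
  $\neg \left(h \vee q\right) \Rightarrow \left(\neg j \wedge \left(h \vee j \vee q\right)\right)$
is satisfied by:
  {q: True, h: True}
  {q: True, h: False}
  {h: True, q: False}


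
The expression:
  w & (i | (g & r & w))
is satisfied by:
  {r: True, i: True, g: True, w: True}
  {r: True, i: True, w: True, g: False}
  {i: True, g: True, w: True, r: False}
  {i: True, w: True, g: False, r: False}
  {r: True, g: True, w: True, i: False}


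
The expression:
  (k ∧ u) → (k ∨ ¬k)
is always true.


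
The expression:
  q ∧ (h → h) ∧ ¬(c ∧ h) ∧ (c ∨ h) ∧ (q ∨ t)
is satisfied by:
  {c: True, q: True, h: False}
  {h: True, q: True, c: False}


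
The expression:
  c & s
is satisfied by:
  {c: True, s: True}


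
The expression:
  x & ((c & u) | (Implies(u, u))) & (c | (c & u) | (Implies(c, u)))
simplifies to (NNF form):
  x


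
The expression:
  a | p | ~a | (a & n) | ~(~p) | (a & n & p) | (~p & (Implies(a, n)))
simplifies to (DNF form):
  True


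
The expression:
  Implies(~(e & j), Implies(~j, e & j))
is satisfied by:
  {j: True}


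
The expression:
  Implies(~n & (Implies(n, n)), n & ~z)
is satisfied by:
  {n: True}


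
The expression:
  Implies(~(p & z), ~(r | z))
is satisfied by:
  {p: True, z: False, r: False}
  {p: False, z: False, r: False}
  {z: True, p: True, r: False}
  {r: True, z: True, p: True}


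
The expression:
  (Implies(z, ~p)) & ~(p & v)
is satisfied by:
  {z: False, p: False, v: False}
  {v: True, z: False, p: False}
  {z: True, v: False, p: False}
  {v: True, z: True, p: False}
  {p: True, v: False, z: False}


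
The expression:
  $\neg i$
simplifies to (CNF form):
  $\neg i$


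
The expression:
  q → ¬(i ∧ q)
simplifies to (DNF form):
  ¬i ∨ ¬q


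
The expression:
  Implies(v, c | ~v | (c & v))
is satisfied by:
  {c: True, v: False}
  {v: False, c: False}
  {v: True, c: True}


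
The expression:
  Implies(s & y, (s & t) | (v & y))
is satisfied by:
  {t: True, v: True, s: False, y: False}
  {t: True, s: False, v: False, y: False}
  {v: True, t: False, s: False, y: False}
  {t: False, s: False, v: False, y: False}
  {y: True, t: True, v: True, s: False}
  {y: True, t: True, s: False, v: False}
  {y: True, v: True, t: False, s: False}
  {y: True, t: False, s: False, v: False}
  {t: True, s: True, v: True, y: False}
  {t: True, s: True, y: False, v: False}
  {s: True, v: True, y: False, t: False}
  {s: True, y: False, v: False, t: False}
  {t: True, s: True, y: True, v: True}
  {t: True, s: True, y: True, v: False}
  {s: True, y: True, v: True, t: False}


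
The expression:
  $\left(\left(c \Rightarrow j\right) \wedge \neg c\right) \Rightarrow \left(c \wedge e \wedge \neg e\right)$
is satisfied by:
  {c: True}


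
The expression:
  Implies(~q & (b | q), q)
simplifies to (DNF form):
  q | ~b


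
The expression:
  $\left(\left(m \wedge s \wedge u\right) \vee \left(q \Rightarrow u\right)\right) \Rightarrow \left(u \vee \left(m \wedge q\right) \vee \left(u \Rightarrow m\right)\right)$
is always true.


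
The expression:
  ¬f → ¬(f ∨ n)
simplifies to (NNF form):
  f ∨ ¬n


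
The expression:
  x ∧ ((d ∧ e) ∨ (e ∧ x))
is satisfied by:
  {e: True, x: True}


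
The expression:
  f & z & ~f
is never true.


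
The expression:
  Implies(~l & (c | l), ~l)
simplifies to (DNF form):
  True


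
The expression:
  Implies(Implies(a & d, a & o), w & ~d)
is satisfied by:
  {a: True, w: True, o: False, d: False}
  {w: True, a: False, o: False, d: False}
  {a: True, w: True, o: True, d: False}
  {w: True, o: True, a: False, d: False}
  {d: True, w: True, a: True, o: False}
  {d: True, a: True, o: False, w: False}


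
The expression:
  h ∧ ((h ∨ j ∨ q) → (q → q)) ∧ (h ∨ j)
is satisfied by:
  {h: True}


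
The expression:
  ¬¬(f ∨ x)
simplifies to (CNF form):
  f ∨ x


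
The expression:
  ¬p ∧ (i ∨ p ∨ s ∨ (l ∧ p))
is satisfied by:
  {i: True, s: True, p: False}
  {i: True, p: False, s: False}
  {s: True, p: False, i: False}


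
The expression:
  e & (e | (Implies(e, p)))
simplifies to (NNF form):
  e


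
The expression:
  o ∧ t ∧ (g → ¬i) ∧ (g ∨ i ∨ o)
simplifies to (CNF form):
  o ∧ t ∧ (¬g ∨ ¬i)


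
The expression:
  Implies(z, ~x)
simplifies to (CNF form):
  ~x | ~z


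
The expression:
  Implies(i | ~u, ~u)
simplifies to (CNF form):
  ~i | ~u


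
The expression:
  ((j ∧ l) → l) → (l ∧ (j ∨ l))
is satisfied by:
  {l: True}


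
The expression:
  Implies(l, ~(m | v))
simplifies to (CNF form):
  (~l | ~m) & (~l | ~v)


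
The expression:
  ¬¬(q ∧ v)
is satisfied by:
  {q: True, v: True}


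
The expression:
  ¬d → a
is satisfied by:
  {a: True, d: True}
  {a: True, d: False}
  {d: True, a: False}


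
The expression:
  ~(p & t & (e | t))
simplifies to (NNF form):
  ~p | ~t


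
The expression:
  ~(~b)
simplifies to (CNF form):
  b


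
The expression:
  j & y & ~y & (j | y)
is never true.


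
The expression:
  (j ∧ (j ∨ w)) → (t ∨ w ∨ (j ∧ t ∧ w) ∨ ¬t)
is always true.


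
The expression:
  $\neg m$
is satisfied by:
  {m: False}


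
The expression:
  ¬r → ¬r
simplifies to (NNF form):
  True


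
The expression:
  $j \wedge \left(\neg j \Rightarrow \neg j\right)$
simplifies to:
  $j$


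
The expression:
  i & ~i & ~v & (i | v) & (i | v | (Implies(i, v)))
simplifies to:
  False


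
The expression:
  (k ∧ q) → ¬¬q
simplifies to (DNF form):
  True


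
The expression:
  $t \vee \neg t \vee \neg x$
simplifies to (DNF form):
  $\text{True}$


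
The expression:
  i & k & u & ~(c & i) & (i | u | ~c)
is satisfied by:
  {i: True, u: True, k: True, c: False}


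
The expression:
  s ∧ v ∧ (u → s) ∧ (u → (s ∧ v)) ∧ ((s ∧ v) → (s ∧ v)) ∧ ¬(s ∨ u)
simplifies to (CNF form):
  False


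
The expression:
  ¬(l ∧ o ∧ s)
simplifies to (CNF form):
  ¬l ∨ ¬o ∨ ¬s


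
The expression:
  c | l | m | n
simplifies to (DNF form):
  c | l | m | n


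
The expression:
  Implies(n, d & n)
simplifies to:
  d | ~n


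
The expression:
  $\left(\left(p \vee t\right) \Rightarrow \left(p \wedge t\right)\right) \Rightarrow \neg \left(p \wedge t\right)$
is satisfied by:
  {p: False, t: False}
  {t: True, p: False}
  {p: True, t: False}


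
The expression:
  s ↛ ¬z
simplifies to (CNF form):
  s ∧ z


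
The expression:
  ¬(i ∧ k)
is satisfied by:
  {k: False, i: False}
  {i: True, k: False}
  {k: True, i: False}


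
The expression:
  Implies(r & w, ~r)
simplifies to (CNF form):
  ~r | ~w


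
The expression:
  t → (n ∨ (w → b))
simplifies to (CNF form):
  b ∨ n ∨ ¬t ∨ ¬w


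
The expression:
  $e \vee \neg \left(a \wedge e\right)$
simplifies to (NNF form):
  $\text{True}$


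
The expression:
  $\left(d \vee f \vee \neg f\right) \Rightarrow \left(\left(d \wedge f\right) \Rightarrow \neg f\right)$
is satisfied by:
  {d: False, f: False}
  {f: True, d: False}
  {d: True, f: False}


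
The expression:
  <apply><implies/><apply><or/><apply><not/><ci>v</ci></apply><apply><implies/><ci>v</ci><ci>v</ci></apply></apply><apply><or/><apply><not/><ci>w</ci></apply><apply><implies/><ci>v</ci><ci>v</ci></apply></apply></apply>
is always true.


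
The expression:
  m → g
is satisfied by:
  {g: True, m: False}
  {m: False, g: False}
  {m: True, g: True}


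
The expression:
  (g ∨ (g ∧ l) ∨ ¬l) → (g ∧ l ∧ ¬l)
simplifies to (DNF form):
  l ∧ ¬g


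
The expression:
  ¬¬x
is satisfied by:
  {x: True}


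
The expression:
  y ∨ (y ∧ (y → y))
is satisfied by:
  {y: True}


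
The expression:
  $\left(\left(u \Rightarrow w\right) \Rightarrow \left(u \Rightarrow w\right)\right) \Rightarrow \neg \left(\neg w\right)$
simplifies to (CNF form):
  $w$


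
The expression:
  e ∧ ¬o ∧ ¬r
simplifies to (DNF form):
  e ∧ ¬o ∧ ¬r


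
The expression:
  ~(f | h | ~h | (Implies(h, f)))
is never true.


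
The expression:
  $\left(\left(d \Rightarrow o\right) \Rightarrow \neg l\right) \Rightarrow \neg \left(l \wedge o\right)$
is always true.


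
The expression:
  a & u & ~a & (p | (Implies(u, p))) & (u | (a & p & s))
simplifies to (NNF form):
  False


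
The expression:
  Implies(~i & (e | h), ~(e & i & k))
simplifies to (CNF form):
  True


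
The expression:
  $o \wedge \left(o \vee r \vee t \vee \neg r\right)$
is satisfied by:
  {o: True}


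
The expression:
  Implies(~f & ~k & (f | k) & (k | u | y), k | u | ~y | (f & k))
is always true.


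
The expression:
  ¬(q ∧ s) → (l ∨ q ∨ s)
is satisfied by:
  {q: True, l: True, s: True}
  {q: True, l: True, s: False}
  {q: True, s: True, l: False}
  {q: True, s: False, l: False}
  {l: True, s: True, q: False}
  {l: True, s: False, q: False}
  {s: True, l: False, q: False}


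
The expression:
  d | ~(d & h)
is always true.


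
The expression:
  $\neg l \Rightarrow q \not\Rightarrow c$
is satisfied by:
  {q: True, l: True, c: False}
  {l: True, c: False, q: False}
  {q: True, l: True, c: True}
  {l: True, c: True, q: False}
  {q: True, c: False, l: False}


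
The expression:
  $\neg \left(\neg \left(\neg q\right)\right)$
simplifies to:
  $\neg q$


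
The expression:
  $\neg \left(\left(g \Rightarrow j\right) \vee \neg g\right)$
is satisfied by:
  {g: True, j: False}


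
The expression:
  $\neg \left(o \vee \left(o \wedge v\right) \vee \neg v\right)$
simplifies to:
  $v \wedge \neg o$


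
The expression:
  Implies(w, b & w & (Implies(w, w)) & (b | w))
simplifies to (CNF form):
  b | ~w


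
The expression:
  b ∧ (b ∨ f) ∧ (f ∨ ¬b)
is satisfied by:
  {b: True, f: True}


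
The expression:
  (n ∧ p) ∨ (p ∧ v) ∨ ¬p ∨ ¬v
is always true.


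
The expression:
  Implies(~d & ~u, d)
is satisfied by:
  {d: True, u: True}
  {d: True, u: False}
  {u: True, d: False}


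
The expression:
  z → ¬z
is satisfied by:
  {z: False}


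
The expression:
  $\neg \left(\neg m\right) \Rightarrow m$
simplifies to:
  $\text{True}$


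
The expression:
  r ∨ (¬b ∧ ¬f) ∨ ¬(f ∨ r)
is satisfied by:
  {r: True, f: False}
  {f: False, r: False}
  {f: True, r: True}


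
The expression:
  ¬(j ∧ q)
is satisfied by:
  {q: False, j: False}
  {j: True, q: False}
  {q: True, j: False}


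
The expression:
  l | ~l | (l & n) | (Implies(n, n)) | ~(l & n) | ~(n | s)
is always true.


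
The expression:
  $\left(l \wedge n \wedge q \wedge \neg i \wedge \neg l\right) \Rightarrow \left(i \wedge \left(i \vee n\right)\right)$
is always true.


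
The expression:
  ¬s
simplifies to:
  ¬s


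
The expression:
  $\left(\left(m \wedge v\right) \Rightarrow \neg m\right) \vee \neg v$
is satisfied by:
  {m: False, v: False}
  {v: True, m: False}
  {m: True, v: False}


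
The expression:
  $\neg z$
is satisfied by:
  {z: False}


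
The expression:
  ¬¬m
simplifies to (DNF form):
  m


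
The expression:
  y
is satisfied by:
  {y: True}


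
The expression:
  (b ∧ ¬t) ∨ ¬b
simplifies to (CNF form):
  ¬b ∨ ¬t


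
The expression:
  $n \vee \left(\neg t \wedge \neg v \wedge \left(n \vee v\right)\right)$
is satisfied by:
  {n: True}


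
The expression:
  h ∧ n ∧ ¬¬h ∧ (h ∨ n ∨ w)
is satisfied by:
  {h: True, n: True}


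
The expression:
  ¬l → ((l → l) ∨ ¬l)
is always true.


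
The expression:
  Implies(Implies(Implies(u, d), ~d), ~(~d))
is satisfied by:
  {d: True}


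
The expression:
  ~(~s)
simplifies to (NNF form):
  s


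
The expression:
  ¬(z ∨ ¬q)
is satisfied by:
  {q: True, z: False}


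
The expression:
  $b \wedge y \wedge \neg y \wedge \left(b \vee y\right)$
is never true.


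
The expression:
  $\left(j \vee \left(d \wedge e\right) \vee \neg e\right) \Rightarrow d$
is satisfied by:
  {d: True, e: True, j: False}
  {d: True, e: False, j: False}
  {j: True, d: True, e: True}
  {j: True, d: True, e: False}
  {e: True, j: False, d: False}


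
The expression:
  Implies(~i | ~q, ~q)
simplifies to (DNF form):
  i | ~q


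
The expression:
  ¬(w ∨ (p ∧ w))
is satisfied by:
  {w: False}


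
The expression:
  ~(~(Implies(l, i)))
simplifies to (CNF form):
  i | ~l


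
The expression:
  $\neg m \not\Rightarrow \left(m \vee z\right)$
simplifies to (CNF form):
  $\neg m \wedge \neg z$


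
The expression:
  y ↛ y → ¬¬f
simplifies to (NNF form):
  True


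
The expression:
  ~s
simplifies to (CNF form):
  ~s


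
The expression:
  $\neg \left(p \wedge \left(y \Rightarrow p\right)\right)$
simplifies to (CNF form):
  $\neg p$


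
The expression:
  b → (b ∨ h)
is always true.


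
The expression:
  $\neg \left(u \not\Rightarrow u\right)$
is always true.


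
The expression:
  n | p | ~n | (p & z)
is always true.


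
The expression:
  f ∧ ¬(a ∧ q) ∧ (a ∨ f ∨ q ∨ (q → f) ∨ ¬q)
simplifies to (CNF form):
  f ∧ (¬a ∨ ¬q)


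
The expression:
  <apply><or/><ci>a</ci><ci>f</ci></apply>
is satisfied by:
  {a: True, f: True}
  {a: True, f: False}
  {f: True, a: False}


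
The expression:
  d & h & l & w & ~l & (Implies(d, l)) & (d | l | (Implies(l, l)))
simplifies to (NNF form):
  False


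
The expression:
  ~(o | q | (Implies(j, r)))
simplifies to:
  j & ~o & ~q & ~r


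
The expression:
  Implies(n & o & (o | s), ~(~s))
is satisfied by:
  {s: True, o: False, n: False}
  {s: False, o: False, n: False}
  {n: True, s: True, o: False}
  {n: True, s: False, o: False}
  {o: True, s: True, n: False}
  {o: True, s: False, n: False}
  {o: True, n: True, s: True}


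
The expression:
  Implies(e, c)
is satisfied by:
  {c: True, e: False}
  {e: False, c: False}
  {e: True, c: True}


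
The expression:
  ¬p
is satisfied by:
  {p: False}


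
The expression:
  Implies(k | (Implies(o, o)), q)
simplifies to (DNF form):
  q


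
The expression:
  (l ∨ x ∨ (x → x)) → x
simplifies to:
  x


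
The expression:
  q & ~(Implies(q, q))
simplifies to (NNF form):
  False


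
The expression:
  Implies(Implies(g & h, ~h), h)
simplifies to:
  h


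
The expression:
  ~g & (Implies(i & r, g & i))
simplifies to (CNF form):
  ~g & (~i | ~r)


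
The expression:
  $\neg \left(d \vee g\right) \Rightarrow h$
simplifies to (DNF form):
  $d \vee g \vee h$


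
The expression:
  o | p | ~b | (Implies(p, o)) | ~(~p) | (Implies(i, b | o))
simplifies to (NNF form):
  True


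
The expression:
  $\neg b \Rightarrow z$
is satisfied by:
  {b: True, z: True}
  {b: True, z: False}
  {z: True, b: False}


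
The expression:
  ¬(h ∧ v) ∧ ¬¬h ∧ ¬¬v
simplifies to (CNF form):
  False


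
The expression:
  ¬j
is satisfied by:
  {j: False}


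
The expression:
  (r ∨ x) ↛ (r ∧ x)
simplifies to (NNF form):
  (r ∧ ¬x) ∨ (x ∧ ¬r)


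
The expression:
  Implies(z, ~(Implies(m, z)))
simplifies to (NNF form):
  ~z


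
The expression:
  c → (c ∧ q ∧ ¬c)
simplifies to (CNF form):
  ¬c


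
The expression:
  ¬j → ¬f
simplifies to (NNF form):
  j ∨ ¬f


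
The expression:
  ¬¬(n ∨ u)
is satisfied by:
  {n: True, u: True}
  {n: True, u: False}
  {u: True, n: False}


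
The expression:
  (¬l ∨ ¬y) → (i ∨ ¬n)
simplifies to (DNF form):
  i ∨ (l ∧ y) ∨ ¬n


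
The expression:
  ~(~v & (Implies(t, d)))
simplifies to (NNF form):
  v | (t & ~d)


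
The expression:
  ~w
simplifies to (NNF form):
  ~w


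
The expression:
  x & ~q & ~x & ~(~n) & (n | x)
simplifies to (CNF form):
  False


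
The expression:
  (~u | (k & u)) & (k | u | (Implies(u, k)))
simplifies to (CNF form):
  k | ~u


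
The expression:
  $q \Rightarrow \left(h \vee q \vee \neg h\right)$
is always true.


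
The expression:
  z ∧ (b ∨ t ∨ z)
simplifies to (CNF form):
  z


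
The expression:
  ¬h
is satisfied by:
  {h: False}


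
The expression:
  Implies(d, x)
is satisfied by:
  {x: True, d: False}
  {d: False, x: False}
  {d: True, x: True}


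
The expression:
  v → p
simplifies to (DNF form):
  p ∨ ¬v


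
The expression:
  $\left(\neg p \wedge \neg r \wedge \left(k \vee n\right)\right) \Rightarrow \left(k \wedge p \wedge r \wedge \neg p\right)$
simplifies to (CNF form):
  $\left(p \vee r \vee \neg k\right) \wedge \left(p \vee r \vee \neg n\right)$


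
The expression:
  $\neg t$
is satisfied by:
  {t: False}


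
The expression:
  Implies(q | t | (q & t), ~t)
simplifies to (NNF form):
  ~t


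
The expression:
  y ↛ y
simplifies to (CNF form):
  False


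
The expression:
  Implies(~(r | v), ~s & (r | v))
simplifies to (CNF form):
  r | v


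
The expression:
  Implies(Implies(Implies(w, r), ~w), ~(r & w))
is always true.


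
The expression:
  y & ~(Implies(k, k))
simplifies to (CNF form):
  False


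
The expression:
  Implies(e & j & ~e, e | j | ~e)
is always true.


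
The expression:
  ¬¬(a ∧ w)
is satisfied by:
  {a: True, w: True}


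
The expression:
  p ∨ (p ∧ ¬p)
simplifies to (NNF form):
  p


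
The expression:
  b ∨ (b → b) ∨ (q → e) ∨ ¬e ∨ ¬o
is always true.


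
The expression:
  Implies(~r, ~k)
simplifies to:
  r | ~k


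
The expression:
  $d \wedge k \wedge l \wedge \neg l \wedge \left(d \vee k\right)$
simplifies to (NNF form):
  $\text{False}$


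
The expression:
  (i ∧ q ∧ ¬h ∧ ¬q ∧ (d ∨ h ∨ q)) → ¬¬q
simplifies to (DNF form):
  True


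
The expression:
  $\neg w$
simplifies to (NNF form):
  $\neg w$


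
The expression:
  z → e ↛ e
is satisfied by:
  {z: False}


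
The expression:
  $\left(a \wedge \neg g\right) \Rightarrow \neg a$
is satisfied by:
  {g: True, a: False}
  {a: False, g: False}
  {a: True, g: True}


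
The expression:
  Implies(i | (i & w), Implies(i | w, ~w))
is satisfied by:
  {w: False, i: False}
  {i: True, w: False}
  {w: True, i: False}


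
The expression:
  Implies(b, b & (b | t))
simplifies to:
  True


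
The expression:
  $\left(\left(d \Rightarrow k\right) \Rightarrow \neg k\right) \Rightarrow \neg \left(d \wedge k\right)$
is always true.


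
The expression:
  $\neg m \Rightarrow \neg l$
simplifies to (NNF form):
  $m \vee \neg l$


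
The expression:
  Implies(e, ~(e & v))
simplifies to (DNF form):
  ~e | ~v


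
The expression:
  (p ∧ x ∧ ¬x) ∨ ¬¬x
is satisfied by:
  {x: True}


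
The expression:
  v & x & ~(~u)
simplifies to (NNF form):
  u & v & x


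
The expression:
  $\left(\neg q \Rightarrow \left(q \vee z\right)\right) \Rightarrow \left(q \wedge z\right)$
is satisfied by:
  {z: False, q: False}
  {q: True, z: True}


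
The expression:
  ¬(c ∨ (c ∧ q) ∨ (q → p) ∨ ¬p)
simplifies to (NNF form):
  False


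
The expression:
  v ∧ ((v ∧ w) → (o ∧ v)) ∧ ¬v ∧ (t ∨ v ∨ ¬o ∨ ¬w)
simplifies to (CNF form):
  False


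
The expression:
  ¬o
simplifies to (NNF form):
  ¬o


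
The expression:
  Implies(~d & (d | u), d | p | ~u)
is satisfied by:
  {d: True, p: True, u: False}
  {d: True, u: False, p: False}
  {p: True, u: False, d: False}
  {p: False, u: False, d: False}
  {d: True, p: True, u: True}
  {d: True, u: True, p: False}
  {p: True, u: True, d: False}


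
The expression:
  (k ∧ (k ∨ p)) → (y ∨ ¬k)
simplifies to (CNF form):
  y ∨ ¬k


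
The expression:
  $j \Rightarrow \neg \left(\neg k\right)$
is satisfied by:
  {k: True, j: False}
  {j: False, k: False}
  {j: True, k: True}


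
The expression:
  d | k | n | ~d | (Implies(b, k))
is always true.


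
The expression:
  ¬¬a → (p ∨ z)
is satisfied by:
  {z: True, p: True, a: False}
  {z: True, p: False, a: False}
  {p: True, z: False, a: False}
  {z: False, p: False, a: False}
  {a: True, z: True, p: True}
  {a: True, z: True, p: False}
  {a: True, p: True, z: False}


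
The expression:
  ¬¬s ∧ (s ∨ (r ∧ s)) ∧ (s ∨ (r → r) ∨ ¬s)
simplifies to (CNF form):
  s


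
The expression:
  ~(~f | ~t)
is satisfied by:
  {t: True, f: True}


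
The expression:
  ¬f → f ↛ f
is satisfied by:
  {f: True}


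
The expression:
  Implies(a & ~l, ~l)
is always true.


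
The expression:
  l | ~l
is always true.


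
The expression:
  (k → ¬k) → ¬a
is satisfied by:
  {k: True, a: False}
  {a: False, k: False}
  {a: True, k: True}


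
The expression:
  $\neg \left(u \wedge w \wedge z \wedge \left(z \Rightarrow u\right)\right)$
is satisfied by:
  {w: False, u: False, z: False}
  {z: True, w: False, u: False}
  {u: True, w: False, z: False}
  {z: True, u: True, w: False}
  {w: True, z: False, u: False}
  {z: True, w: True, u: False}
  {u: True, w: True, z: False}


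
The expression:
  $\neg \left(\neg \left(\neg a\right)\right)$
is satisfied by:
  {a: False}


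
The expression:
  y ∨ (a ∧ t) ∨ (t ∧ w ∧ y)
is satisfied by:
  {a: True, y: True, t: True}
  {a: True, y: True, t: False}
  {y: True, t: True, a: False}
  {y: True, t: False, a: False}
  {a: True, t: True, y: False}


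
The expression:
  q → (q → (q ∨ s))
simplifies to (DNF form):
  True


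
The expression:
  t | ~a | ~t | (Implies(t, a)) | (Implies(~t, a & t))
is always true.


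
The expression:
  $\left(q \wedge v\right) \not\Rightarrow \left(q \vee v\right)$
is never true.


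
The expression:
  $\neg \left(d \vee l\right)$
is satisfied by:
  {d: False, l: False}


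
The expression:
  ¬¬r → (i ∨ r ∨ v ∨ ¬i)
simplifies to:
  True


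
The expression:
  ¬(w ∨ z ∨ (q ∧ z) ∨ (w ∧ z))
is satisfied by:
  {w: False, z: False}


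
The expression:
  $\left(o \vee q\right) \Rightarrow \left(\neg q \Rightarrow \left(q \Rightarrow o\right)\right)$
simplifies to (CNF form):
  $\text{True}$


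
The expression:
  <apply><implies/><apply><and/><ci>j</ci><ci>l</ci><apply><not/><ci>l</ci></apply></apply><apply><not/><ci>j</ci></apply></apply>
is always true.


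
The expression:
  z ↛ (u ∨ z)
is never true.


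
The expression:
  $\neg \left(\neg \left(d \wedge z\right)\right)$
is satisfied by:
  {z: True, d: True}


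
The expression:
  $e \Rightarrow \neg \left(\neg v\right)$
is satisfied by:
  {v: True, e: False}
  {e: False, v: False}
  {e: True, v: True}


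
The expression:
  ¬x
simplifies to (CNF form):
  ¬x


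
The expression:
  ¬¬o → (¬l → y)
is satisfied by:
  {y: True, l: True, o: False}
  {y: True, o: False, l: False}
  {l: True, o: False, y: False}
  {l: False, o: False, y: False}
  {y: True, l: True, o: True}
  {y: True, o: True, l: False}
  {l: True, o: True, y: False}


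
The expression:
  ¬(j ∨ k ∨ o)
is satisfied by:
  {o: False, j: False, k: False}


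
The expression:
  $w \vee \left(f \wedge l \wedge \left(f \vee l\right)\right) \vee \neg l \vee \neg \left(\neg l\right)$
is always true.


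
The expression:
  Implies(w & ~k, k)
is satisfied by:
  {k: True, w: False}
  {w: False, k: False}
  {w: True, k: True}


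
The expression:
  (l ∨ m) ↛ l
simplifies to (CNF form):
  m ∧ ¬l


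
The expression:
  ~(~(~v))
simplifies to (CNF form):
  ~v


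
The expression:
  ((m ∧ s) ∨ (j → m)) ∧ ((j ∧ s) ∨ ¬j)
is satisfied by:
  {s: True, m: True, j: False}
  {s: True, m: False, j: False}
  {m: True, s: False, j: False}
  {s: False, m: False, j: False}
  {j: True, s: True, m: True}


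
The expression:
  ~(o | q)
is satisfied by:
  {q: False, o: False}


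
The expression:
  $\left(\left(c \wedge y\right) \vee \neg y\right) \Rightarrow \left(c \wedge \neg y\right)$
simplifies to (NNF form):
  $\left(c \wedge \neg y\right) \vee \left(y \wedge \neg c\right)$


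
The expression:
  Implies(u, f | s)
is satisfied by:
  {s: True, f: True, u: False}
  {s: True, f: False, u: False}
  {f: True, s: False, u: False}
  {s: False, f: False, u: False}
  {u: True, s: True, f: True}
  {u: True, s: True, f: False}
  {u: True, f: True, s: False}


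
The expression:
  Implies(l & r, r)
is always true.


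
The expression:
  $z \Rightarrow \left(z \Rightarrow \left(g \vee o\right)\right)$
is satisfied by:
  {o: True, g: True, z: False}
  {o: True, g: False, z: False}
  {g: True, o: False, z: False}
  {o: False, g: False, z: False}
  {o: True, z: True, g: True}
  {o: True, z: True, g: False}
  {z: True, g: True, o: False}
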